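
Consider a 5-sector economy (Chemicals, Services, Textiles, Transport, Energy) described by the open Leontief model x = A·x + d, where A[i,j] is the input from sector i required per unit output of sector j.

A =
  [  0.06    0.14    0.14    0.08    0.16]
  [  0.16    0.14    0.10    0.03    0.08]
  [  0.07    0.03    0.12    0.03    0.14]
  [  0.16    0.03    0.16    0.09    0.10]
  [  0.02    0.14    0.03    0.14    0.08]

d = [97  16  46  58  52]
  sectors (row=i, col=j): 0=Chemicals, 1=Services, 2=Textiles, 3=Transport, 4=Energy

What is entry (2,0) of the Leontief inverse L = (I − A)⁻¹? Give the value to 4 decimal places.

L[2,0] = 0.1256

Form M = I − A:
  [  0.94   -0.14   -0.14   -0.08   -0.16]
  [ -0.16    0.86   -0.10   -0.03   -0.08]
  [ -0.07   -0.03    0.88   -0.03   -0.14]
  [ -0.16   -0.03   -0.16    0.91   -0.10]
  [ -0.02   -0.14   -0.03   -0.14    0.92]
Leontief inverse L = M⁻¹:
  [  1.1582    0.2483    0.2513    0.1612    0.2788]
  [  0.2483    1.2454    0.2057    0.0995    0.1936]
  [  0.1256    0.1011    1.1913    0.0877    0.2215]
  [  0.2454    0.1264    0.2733    1.1678    0.2222]
  [  0.1044    0.2174    0.1172    0.1992    1.1635]
Total output x = L · d:
  x_0 = 1.1582·97 + 0.2483·16 + 0.2513·46 + 0.1612·58 + 0.2788·52 = 151.7188
  x_1 = 0.2483·97 + 1.2454·16 + 0.2057·46 + 0.0995·58 + 0.1936·52 = 69.3141
  x_2 = 0.1256·97 + 0.1011·16 + 1.1913·46 + 0.0877·58 + 0.2215·52 = 85.2021
  x_3 = 0.2454·97 + 0.1264·16 + 0.2733·46 + 1.1678·58 + 0.2222·52 = 117.6838
  x_4 = 0.1044·97 + 0.2174·16 + 0.1172·46 + 0.1992·58 + 1.1635·52 = 91.0545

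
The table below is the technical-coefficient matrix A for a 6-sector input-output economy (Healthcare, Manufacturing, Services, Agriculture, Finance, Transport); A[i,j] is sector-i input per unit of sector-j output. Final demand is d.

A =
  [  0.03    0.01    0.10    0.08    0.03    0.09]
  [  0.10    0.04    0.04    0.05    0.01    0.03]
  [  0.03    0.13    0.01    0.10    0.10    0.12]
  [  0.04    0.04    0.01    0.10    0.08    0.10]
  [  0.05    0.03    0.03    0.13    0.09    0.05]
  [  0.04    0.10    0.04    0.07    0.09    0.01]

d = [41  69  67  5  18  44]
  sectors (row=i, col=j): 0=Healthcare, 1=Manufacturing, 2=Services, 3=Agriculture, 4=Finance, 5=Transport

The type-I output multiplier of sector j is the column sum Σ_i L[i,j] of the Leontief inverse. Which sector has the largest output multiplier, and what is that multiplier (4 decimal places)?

Form M = I − A:
  [  0.97   -0.01   -0.10   -0.08   -0.03   -0.09]
  [ -0.10    0.96   -0.04   -0.05   -0.01   -0.03]
  [ -0.03   -0.13    0.99   -0.10   -0.10   -0.12]
  [ -0.04   -0.04   -0.01    0.90   -0.08   -0.10]
  [ -0.05   -0.03   -0.03   -0.13    0.91   -0.05]
  [ -0.04   -0.10   -0.04   -0.07   -0.09    0.99]
Leontief inverse L = M⁻¹:
  [  1.0538    0.0478    0.1171    0.1297    0.0722    0.1282]
  [  0.1192    1.0620    0.0594    0.0861    0.0357    0.0607]
  [  0.0706    0.1695    1.0368    0.1649    0.1486    0.1614]
  [  0.0675    0.0706    0.0304    1.1523    0.1209    0.1345]
  [  0.0776    0.0603    0.0502    0.1866    1.1330    0.0910]
  [  0.0693    0.1265    0.0593    0.1190    0.1241    1.0457]
Total output x = L · d:
  x_0 = 1.0538·41 + 0.0478·69 + 0.1171·67 + 0.1297·5 + 0.0722·18 + 0.1282·44 = 61.9410
  x_1 = 0.1192·41 + 1.0620·69 + 0.0594·67 + 0.0861·5 + 0.0357·18 + 0.0607·44 = 85.8843
  x_2 = 0.0706·41 + 0.1695·69 + 1.0368·67 + 0.1649·5 + 0.1486·18 + 0.1614·44 = 94.6531
  x_3 = 0.0675·41 + 0.0706·69 + 0.0304·67 + 1.1523·5 + 0.1209·18 + 0.1345·44 = 23.5345
  x_4 = 0.0776·41 + 0.0603·69 + 0.0502·67 + 0.1866·5 + 1.1330·18 + 0.0910·44 = 36.0351
  x_5 = 0.0693·41 + 0.1265·69 + 0.0593·67 + 0.1190·5 + 0.1241·18 + 1.0457·44 = 64.3866
Output multipliers (column sums of L):
  Healthcare: 1.4581
  Manufacturing: 1.5367
  Services: 1.3531
  Agriculture: 1.8387
  Finance: 1.6346
  Transport: 1.6215

Agriculture (1.8387)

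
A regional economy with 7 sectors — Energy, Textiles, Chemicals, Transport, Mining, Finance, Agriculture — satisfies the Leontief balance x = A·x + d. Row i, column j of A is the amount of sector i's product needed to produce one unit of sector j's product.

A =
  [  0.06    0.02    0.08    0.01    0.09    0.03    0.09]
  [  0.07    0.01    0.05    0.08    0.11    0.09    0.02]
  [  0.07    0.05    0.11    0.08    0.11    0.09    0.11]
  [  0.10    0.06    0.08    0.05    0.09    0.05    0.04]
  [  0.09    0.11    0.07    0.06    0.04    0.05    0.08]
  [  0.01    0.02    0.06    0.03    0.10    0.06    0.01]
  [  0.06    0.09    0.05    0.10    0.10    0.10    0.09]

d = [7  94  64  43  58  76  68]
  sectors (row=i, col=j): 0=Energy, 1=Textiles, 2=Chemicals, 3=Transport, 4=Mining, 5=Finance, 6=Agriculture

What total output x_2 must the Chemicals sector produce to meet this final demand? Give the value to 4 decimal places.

133.4540

Form M = I − A:
  [  0.94   -0.02   -0.08   -0.01   -0.09   -0.03   -0.09]
  [ -0.07    0.99   -0.05   -0.08   -0.11   -0.09   -0.02]
  [ -0.07   -0.05    0.89   -0.08   -0.11   -0.09   -0.11]
  [ -0.10   -0.06   -0.08    0.95   -0.09   -0.05   -0.04]
  [ -0.09   -0.11   -0.07   -0.06    0.96   -0.05   -0.08]
  [ -0.01   -0.02   -0.06   -0.03   -0.10    0.94   -0.01]
  [ -0.06   -0.09   -0.05   -0.10   -0.10   -0.10    0.91]
Leontief inverse L = M⁻¹:
  [  1.1096    0.0646    0.1342    0.0560    0.1555    0.0811    0.1444]
  [  0.1227    1.0545    0.1086    0.1223    0.1781    0.1388    0.0710]
  [  0.1485    0.1172    1.1962    0.1511    0.2160    0.1702    0.1894]
  [  0.1595    0.1072    0.1454    1.1002    0.1687    0.1074    0.1001]
  [  0.1524    0.1574    0.1372    0.1160    1.1271    0.1141    0.1406]
  [  0.0466    0.0524    0.1007    0.0620    0.1466    1.0959    0.0456]
  [  0.1328    0.1498    0.1274    0.1646    0.1982    0.1732    1.1573]
Total output x = L · d:
  x_0 = 1.1096·7 + 0.0646·94 + 0.1342·64 + 0.0560·43 + 0.1555·58 + 0.0811·76 + 0.1444·68 = 49.8435
  x_1 = 0.1227·7 + 1.0545·94 + 0.1086·64 + 0.1223·43 + 0.1781·58 + 0.1388·76 + 0.0710·68 = 137.9062
  x_2 = 0.1485·7 + 0.1172·94 + 1.1962·64 + 0.1511·43 + 0.2160·58 + 0.1702·76 + 0.1894·68 = 133.4540
  x_3 = 0.1595·7 + 0.1072·94 + 0.1454·64 + 1.1002·43 + 0.1687·58 + 0.1074·76 + 0.1001·68 = 92.5608
  x_4 = 0.1524·7 + 0.1574·94 + 0.1372·64 + 0.1160·43 + 1.1271·58 + 0.1141·76 + 0.1406·68 = 113.2313
  x_5 = 0.0466·7 + 0.0524·94 + 0.1007·64 + 0.0620·43 + 0.1466·58 + 1.0959·76 + 0.0456·68 = 109.2551
  x_6 = 0.1328·7 + 0.1498·94 + 0.1274·64 + 0.1646·43 + 0.1982·58 + 0.1732·76 + 1.1573·68 = 133.6039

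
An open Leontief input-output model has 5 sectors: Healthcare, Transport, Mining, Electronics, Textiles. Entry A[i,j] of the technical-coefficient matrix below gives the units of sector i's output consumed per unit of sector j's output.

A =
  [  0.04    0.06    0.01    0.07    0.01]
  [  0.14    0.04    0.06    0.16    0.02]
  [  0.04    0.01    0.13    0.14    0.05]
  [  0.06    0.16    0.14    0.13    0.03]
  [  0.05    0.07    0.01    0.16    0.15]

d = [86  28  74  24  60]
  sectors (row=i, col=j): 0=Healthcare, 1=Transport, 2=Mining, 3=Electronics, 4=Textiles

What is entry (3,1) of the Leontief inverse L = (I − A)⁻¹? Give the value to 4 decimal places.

L[3,1] = 0.2224

Form M = I − A:
  [  0.96   -0.06   -0.01   -0.07   -0.01]
  [ -0.14    0.96   -0.06   -0.16   -0.02]
  [ -0.04   -0.01    0.87   -0.14   -0.05]
  [ -0.06   -0.16   -0.14    0.87   -0.03]
  [ -0.05   -0.07   -0.01   -0.16    0.85]
Leontief inverse L = M⁻¹:
  [  1.0639    0.0869    0.0364    0.1112    0.0206]
  [  0.1825    1.0981    0.1175    0.2435    0.0435]
  [  0.0766    0.0603    1.1914    0.2237    0.0803]
  [  0.1228    0.2224    0.2181    1.2470    0.0635]
  [  0.1016    0.1381    0.0669    0.2640    1.1942]
Total output x = L · d:
  x_0 = 1.0639·86 + 0.0869·28 + 0.0364·74 + 0.1112·24 + 0.0206·60 = 100.5250
  x_1 = 0.1825·86 + 1.0981·28 + 0.1175·74 + 0.2435·24 + 0.0435·60 = 63.5926
  x_2 = 0.0766·86 + 0.0603·28 + 1.1914·74 + 0.2237·24 + 0.0803·60 = 106.6293
  x_3 = 0.1228·86 + 0.2224·28 + 0.2181·74 + 1.2470·24 + 0.0635·60 = 66.6674
  x_4 = 0.1016·86 + 0.1381·28 + 0.0669·74 + 0.2640·24 + 1.1942·60 = 95.5421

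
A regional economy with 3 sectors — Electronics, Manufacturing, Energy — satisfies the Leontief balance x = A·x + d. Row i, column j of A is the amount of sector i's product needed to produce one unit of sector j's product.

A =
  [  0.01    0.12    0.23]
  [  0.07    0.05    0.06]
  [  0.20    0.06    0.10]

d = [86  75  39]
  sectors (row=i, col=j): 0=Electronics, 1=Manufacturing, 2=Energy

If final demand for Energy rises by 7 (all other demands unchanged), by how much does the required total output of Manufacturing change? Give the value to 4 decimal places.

0.6696

Form M = I − A:
  [  0.99   -0.12   -0.23]
  [ -0.07    0.95   -0.06]
  [ -0.20   -0.06    0.90]
Leontief inverse L = M⁻¹:
  [  1.0788    0.1543    0.2860]
  [  0.0950    1.0707    0.0957]
  [  0.2461    0.1057    1.1810]
Total output x = L · d:
  x_0 = 1.0788·86 + 0.1543·75 + 0.2860·39 = 115.5035
  x_1 = 0.0950·86 + 1.0707·75 + 0.0957·39 = 92.2043
  x_2 = 0.2461·86 + 0.1057·75 + 1.1810·39 = 75.1477
Δx_1 = L[1,2] · Δd_2 = 0.0957 · 7 = 0.6696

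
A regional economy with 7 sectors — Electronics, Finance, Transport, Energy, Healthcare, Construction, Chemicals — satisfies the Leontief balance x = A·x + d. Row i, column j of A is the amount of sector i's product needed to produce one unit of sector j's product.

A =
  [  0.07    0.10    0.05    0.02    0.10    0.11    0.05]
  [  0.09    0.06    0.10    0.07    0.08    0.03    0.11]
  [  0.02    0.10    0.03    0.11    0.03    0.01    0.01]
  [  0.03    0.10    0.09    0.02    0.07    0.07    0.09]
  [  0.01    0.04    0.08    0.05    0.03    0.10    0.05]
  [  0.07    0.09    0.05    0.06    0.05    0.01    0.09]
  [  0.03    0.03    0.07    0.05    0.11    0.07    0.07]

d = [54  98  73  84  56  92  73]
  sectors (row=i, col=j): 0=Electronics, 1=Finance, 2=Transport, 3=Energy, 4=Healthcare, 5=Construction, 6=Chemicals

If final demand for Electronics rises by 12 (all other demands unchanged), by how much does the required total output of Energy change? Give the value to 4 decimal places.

Form M = I − A:
  [  0.93   -0.10   -0.05   -0.02   -0.10   -0.11   -0.05]
  [ -0.09    0.94   -0.10   -0.07   -0.08   -0.03   -0.11]
  [ -0.02   -0.10    0.97   -0.11   -0.03   -0.01   -0.01]
  [ -0.03   -0.10   -0.09    0.98   -0.07   -0.07   -0.09]
  [ -0.01   -0.04   -0.08   -0.05    0.97   -0.10   -0.05]
  [ -0.07   -0.09   -0.05   -0.06   -0.05    0.99   -0.09]
  [ -0.03   -0.03   -0.07   -0.05   -0.11   -0.07    0.93]
Leontief inverse L = M⁻¹:
  [  1.1128    0.1629    0.1098    0.0701    0.1573    0.1584    0.1108]
  [  0.1301    1.1278    0.1629    0.1228    0.1440    0.0855    0.1700]
  [  0.0468    0.1424    1.0725    0.1401    0.0679    0.0408    0.0521]
  [  0.0673    0.1571    0.1454    1.0699    0.1238    0.1121    0.1448]
  [  0.0380    0.0869    0.1205    0.0876    1.0691    0.1288    0.0920]
  [  0.1043    0.1426    0.1025    0.1008    0.1033    1.0546    0.1409]
  [  0.0596    0.0818    0.1193    0.0922    0.1557    0.1116    1.1175]
Total output x = L · d:
  x_0 = 1.1128·54 + 0.1629·98 + 0.1098·73 + 0.0701·84 + 0.1573·56 + 0.1584·92 + 0.1108·73 = 121.4336
  x_1 = 0.1301·54 + 1.1278·98 + 0.1629·73 + 0.1228·84 + 0.1440·56 + 0.0855·92 + 0.1700·73 = 168.0996
  x_2 = 0.0468·54 + 0.1424·98 + 1.0725·73 + 0.1401·84 + 0.0679·56 + 0.0408·92 + 0.0521·73 = 117.9054
  x_3 = 0.0673·54 + 0.1571·98 + 0.1454·73 + 1.0699·84 + 0.1238·56 + 0.1121·92 + 0.1448·73 = 147.3216
  x_4 = 0.0380·54 + 0.0869·98 + 0.1205·73 + 0.0876·84 + 1.0691·56 + 0.1288·92 + 0.0920·73 = 105.1700
  x_5 = 0.1043·54 + 0.1426·98 + 0.1025·73 + 0.1008·84 + 0.1033·56 + 1.0546·92 + 0.1409·73 = 148.6521
  x_6 = 0.0596·54 + 0.0818·98 + 0.1193·73 + 0.0922·84 + 0.1557·56 + 0.1116·92 + 1.1175·73 = 128.2579
Δx_3 = L[3,0] · Δd_0 = 0.0673 · 12 = 0.8073

0.8073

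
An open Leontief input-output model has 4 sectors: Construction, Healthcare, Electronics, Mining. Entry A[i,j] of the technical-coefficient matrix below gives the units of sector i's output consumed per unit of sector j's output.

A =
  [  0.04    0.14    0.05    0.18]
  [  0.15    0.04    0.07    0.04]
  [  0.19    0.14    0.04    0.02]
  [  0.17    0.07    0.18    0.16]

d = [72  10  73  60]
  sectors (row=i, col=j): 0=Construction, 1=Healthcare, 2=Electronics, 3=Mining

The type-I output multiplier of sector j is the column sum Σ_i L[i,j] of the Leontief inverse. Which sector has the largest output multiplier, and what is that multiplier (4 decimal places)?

Construction (1.9227)

Form M = I − A:
  [  0.96   -0.14   -0.05   -0.18]
  [ -0.15    0.96   -0.07   -0.04]
  [ -0.19   -0.14    0.96   -0.02]
  [ -0.17   -0.07   -0.18    0.84]
Leontief inverse L = M⁻¹:
  [  1.1433    0.2034    0.1227    0.2576]
  [  0.2106    1.0956    0.1096    0.0999]
  [  0.2634    0.2037    1.0875    0.0920]
  [  0.3054    0.1761    0.2670    1.2707]
Total output x = L · d:
  x_0 = 1.1433·72 + 0.2034·10 + 0.1227·73 + 0.2576·60 = 108.7679
  x_1 = 0.2106·72 + 1.0956·10 + 0.1096·73 + 0.0999·60 = 40.1123
  x_2 = 0.2634·72 + 0.2037·10 + 1.0875·73 + 0.0920·60 = 105.9075
  x_3 = 0.3054·72 + 0.1761·10 + 0.2670·73 + 1.2707·60 = 119.4783
Output multipliers (column sums of L):
  Construction: 1.9227
  Healthcare: 1.6789
  Electronics: 1.5868
  Mining: 1.7202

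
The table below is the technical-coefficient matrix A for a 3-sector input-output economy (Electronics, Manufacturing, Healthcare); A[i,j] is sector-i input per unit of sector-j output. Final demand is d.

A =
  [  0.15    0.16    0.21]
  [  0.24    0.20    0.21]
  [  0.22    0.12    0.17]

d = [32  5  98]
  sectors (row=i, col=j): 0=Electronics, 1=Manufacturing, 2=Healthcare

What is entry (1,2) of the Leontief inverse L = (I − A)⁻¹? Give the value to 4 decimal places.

L[1,2] = 0.4968

Form M = I − A:
  [  0.85   -0.16   -0.21]
  [ -0.24    0.80   -0.21]
  [ -0.22   -0.12    0.83]
Leontief inverse L = M⁻¹:
  [  1.3866    0.3430    0.4376]
  [  0.5327    1.4311    0.4968]
  [  0.4445    0.2978    1.3926]
Total output x = L · d:
  x_0 = 1.3866·32 + 0.3430·5 + 0.4376·98 = 88.9683
  x_1 = 0.5327·32 + 1.4311·5 + 0.4968·98 = 72.8911
  x_2 = 0.4445·32 + 0.2978·5 + 1.3926·98 = 152.1927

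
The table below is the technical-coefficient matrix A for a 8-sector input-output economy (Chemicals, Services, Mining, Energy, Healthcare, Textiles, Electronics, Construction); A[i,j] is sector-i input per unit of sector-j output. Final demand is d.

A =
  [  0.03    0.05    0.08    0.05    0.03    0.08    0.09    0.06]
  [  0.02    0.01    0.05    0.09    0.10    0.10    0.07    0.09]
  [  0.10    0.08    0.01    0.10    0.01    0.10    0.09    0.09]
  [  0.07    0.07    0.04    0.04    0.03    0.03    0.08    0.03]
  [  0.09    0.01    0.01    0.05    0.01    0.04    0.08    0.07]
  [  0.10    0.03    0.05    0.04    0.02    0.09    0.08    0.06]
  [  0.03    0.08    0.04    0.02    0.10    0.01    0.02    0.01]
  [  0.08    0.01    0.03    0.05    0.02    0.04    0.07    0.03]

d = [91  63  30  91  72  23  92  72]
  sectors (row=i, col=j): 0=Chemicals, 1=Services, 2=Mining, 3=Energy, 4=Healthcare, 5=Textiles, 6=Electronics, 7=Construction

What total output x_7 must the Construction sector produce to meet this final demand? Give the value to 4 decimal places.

Form M = I − A:
  [  0.97   -0.05   -0.08   -0.05   -0.03   -0.08   -0.09   -0.06]
  [ -0.02    0.99   -0.05   -0.09   -0.10   -0.10   -0.07   -0.09]
  [ -0.10   -0.08    0.99   -0.10   -0.01   -0.10   -0.09   -0.09]
  [ -0.07   -0.07   -0.04    0.96   -0.03   -0.03   -0.08   -0.03]
  [ -0.09   -0.01   -0.01   -0.05    0.99   -0.04   -0.08   -0.07]
  [ -0.10   -0.03   -0.05   -0.04   -0.02    0.91   -0.08   -0.06]
  [ -0.03   -0.08   -0.04   -0.02   -0.10   -0.01    0.98   -0.01]
  [ -0.08   -0.01   -0.03   -0.05   -0.02   -0.04   -0.07    0.97]
Leontief inverse L = M⁻¹:
  [  1.0834    0.0879    0.1120    0.0935    0.0652    0.1293    0.1469    0.1027]
  [  0.0828    1.0485    0.0834    0.1342    0.1326    0.1493    0.1337    0.1345]
  [  0.1600    0.1236    1.0546    0.1498    0.0547    0.1588    0.1600    0.1393]
  [  0.1093    0.1009    0.0687    1.0763    0.0624    0.0708    0.1270    0.0660]
  [  0.1258    0.0384    0.0373    0.0787    1.0363    0.0732    0.1217    0.0978]
  [  0.1513    0.0676    0.0857    0.0816    0.0538    1.1401    0.1380    0.1019]
  [  0.0642    0.1004    0.0599    0.0516    0.1231    0.0439    1.0599    0.0430]
  [  0.1143    0.0379    0.0549    0.0779    0.0441    0.0725    0.1097    1.0578]
Total output x = L · d:
  x_0 = 1.0834·91 + 0.0879·63 + 0.1120·30 + 0.0935·91 + 0.0652·72 + 0.1293·23 + 0.1469·92 + 0.1027·72 = 144.5728
  x_1 = 0.0828·91 + 1.0485·63 + 0.0834·30 + 0.1342·91 + 0.1326·72 + 0.1493·23 + 0.1337·92 + 0.1345·72 = 123.2795
  x_2 = 0.1600·91 + 0.1236·63 + 1.0546·30 + 0.1498·91 + 0.0547·72 + 0.1588·23 + 0.1600·92 + 0.1393·72 = 99.9458
  x_3 = 0.1093·91 + 0.1009·63 + 0.0687·30 + 1.0763·91 + 0.0624·72 + 0.0708·23 + 0.1270·92 + 0.0660·72 = 138.8568
  x_4 = 0.1258·91 + 0.0384·63 + 0.0373·30 + 0.0787·91 + 1.0363·72 + 0.0732·23 + 0.1217·92 + 0.0978·72 = 116.6942
  x_5 = 0.1513·91 + 0.0676·63 + 0.0857·30 + 0.0816·91 + 0.0538·72 + 1.1401·23 + 0.1380·92 + 0.1019·72 = 78.1637
  x_6 = 0.0642·91 + 0.1004·63 + 0.0599·30 + 0.0516·91 + 0.1231·72 + 0.0439·23 + 1.0599·92 + 0.0430·72 = 129.1344
  x_7 = 0.1143·91 + 0.0379·63 + 0.0549·30 + 0.0779·91 + 0.0441·72 + 0.0725·23 + 0.1097·92 + 1.0578·72 = 112.6182

112.6182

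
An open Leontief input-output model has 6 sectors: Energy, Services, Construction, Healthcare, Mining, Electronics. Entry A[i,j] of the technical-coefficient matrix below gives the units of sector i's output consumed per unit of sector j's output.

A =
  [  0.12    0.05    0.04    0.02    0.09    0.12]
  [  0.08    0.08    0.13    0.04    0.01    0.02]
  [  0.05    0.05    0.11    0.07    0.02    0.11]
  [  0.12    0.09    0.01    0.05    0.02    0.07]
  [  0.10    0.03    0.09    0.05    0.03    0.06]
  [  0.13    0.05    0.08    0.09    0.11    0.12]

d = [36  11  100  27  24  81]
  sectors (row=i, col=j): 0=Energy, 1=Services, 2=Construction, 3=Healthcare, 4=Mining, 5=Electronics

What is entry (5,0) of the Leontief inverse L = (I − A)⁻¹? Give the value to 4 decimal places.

Form M = I − A:
  [  0.88   -0.05   -0.04   -0.02   -0.09   -0.12]
  [ -0.08    0.92   -0.13   -0.04   -0.01   -0.02]
  [ -0.05   -0.05    0.89   -0.07   -0.02   -0.11]
  [ -0.12   -0.09   -0.01    0.95   -0.02   -0.07]
  [ -0.10   -0.03   -0.09   -0.05    0.97   -0.06]
  [ -0.13   -0.05   -0.08   -0.09   -0.11    0.88]
Leontief inverse L = M⁻¹:
  [  1.2030    0.0918    0.0994    0.0620    0.1378    0.1929]
  [  0.1370    1.1166    0.1806    0.0723    0.0379    0.0750]
  [  0.1229    0.0926    1.1658    0.1123    0.0588    0.1775]
  [  0.1871    0.1276    0.0561    1.0809    0.0563    0.1253]
  [  0.1639    0.0658    0.1364    0.0837    1.0650    0.1202]
  [  0.2363    0.1067    0.1537    0.1445    0.1667    1.2131]
Total output x = L · d:
  x_0 = 1.2030·36 + 0.0918·11 + 0.0994·100 + 0.0620·27 + 0.1378·24 + 0.1929·81 = 74.8673
  x_1 = 0.1370·36 + 1.1166·11 + 0.1806·100 + 0.0723·27 + 0.0379·24 + 0.0750·81 = 44.2169
  x_2 = 0.1229·36 + 0.0926·11 + 1.1658·100 + 0.1123·27 + 0.0588·24 + 0.1775·81 = 140.8482
  x_3 = 0.1871·36 + 0.1276·11 + 0.0561·100 + 1.0809·27 + 0.0563·24 + 0.1253·81 = 54.4354
  x_4 = 0.1639·36 + 0.0658·11 + 0.1364·100 + 0.0837·27 + 1.0650·24 + 0.1202·81 = 57.8189
  x_5 = 0.2363·36 + 0.1067·11 + 0.1537·100 + 0.1445·27 + 0.1667·24 + 1.2131·81 = 131.2167

L[5,0] = 0.2363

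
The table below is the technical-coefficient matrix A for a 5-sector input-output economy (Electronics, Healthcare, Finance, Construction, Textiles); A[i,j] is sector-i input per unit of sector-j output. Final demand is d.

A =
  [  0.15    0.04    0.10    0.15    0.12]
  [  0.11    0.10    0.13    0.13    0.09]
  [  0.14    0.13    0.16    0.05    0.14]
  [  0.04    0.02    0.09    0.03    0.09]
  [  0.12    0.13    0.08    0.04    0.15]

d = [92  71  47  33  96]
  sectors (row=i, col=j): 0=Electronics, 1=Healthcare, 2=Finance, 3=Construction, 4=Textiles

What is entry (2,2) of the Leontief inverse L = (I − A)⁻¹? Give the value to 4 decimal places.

Form M = I − A:
  [  0.85   -0.04   -0.10   -0.15   -0.12]
  [ -0.11    0.90   -0.13   -0.13   -0.09]
  [ -0.14   -0.13    0.84   -0.05   -0.14]
  [ -0.04   -0.02   -0.09    0.97   -0.09]
  [ -0.12   -0.13   -0.08   -0.04    0.85]
Leontief inverse L = M⁻¹:
  [  1.2773    0.1311    0.2221    0.2371    0.2559]
  [  0.2399    1.1968    0.2589    0.2202    0.2265]
  [  0.2982    0.2496    1.3104    0.1595    0.3012]
  [  0.1085    0.0744    0.1548    1.0724    0.1622]
  [  0.2502    0.2285    0.2016    0.1326    1.2832]
Total output x = L · d:
  x_0 = 1.2773·92 + 0.1311·71 + 0.2221·47 + 0.2371·33 + 0.2559·96 = 169.6481
  x_1 = 0.2399·92 + 1.1968·71 + 0.2589·47 + 0.2202·33 + 0.2265·96 = 148.2247
  x_2 = 0.2982·92 + 0.2496·71 + 1.3104·47 + 0.1595·33 + 0.3012·96 = 140.9224
  x_3 = 0.1085·92 + 0.0744·71 + 0.1548·47 + 1.0724·33 + 0.1622·96 = 73.5041
  x_4 = 0.2502·92 + 0.2285·71 + 0.2016·47 + 0.1326·33 + 1.2832·96 = 176.2835

L[2,2] = 1.3104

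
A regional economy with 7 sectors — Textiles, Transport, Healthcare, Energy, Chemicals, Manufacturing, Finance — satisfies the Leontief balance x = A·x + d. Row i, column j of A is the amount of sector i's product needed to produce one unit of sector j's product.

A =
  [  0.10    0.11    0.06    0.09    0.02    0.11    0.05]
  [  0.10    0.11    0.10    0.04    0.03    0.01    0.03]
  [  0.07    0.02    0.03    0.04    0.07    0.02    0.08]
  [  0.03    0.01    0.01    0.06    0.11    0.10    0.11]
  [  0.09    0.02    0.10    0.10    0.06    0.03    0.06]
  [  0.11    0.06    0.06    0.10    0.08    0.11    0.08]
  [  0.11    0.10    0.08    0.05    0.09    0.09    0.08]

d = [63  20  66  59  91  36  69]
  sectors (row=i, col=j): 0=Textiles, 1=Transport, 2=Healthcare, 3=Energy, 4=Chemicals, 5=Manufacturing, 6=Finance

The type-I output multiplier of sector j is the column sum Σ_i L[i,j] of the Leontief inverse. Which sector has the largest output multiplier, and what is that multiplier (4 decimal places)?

Textiles (2.1890)

Form M = I − A:
  [  0.90   -0.11   -0.06   -0.09   -0.02   -0.11   -0.05]
  [ -0.10    0.89   -0.10   -0.04   -0.03   -0.01   -0.03]
  [ -0.07   -0.02    0.97   -0.04   -0.07   -0.02   -0.08]
  [ -0.03   -0.01   -0.01    0.94   -0.11   -0.10   -0.11]
  [ -0.09   -0.02   -0.10   -0.10    0.94   -0.03   -0.06]
  [ -0.11   -0.06   -0.06   -0.10   -0.08    0.89   -0.08]
  [ -0.11   -0.10   -0.08   -0.05   -0.09   -0.09    0.92]
Leontief inverse L = M⁻¹:
  [  1.1927    0.1803    0.1246    0.1627    0.0870    0.1859    0.1228]
  [  0.1684    1.1635    0.1493    0.0905    0.0751    0.0581    0.0808]
  [  0.1279    0.0620    1.0722    0.0863    0.1124    0.0668    0.1257]
  [  0.1082    0.0620    0.0669    1.1248    0.1716    0.1653    0.1738]
  [  0.1634    0.0708    0.1505    0.1606    1.1194    0.0928    0.1245]
  [  0.2135    0.1341    0.1328    0.1847    0.1579    1.1971    0.1640]
  [  0.2148    0.1768    0.1557    0.1317    0.1626    0.1695    1.1590]
Total output x = L · d:
  x_0 = 1.1927·63 + 0.1803·20 + 0.1246·66 + 0.1627·59 + 0.0870·91 + 0.1859·36 + 0.1228·69 = 119.6634
  x_1 = 0.1684·63 + 1.1635·20 + 0.1493·66 + 0.0905·59 + 0.0751·91 + 0.0581·36 + 0.0808·69 = 63.5733
  x_2 = 0.1279·63 + 0.0620·20 + 1.0722·66 + 0.0863·59 + 0.1124·91 + 0.0668·36 + 0.1257·69 = 106.4521
  x_3 = 0.1082·63 + 0.0620·20 + 0.0669·66 + 1.1248·59 + 0.1716·91 + 0.1653·36 + 0.1738·69 = 112.3915
  x_4 = 0.1634·63 + 0.0708·20 + 0.1505·66 + 0.1606·59 + 1.1194·91 + 0.0928·36 + 0.1245·69 = 144.9174
  x_5 = 0.2135·63 + 0.1341·20 + 0.1328·66 + 0.1847·59 + 0.1579·91 + 1.1971·36 + 0.1640·69 = 104.5800
  x_6 = 0.2148·63 + 0.1768·20 + 0.1557·66 + 0.1317·59 + 0.1626·91 + 0.1695·36 + 1.1590·69 = 135.9900
Output multipliers (column sums of L):
  Textiles: 2.1890
  Transport: 1.8496
  Healthcare: 1.8521
  Energy: 1.9412
  Chemicals: 1.8860
  Manufacturing: 1.9355
  Finance: 1.9507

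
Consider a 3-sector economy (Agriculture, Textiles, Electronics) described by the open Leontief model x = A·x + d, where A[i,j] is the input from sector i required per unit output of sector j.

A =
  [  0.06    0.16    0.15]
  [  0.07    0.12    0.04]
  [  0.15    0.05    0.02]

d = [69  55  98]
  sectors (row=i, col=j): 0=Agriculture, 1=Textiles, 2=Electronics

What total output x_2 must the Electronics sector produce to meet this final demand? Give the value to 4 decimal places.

120.0524

Form M = I − A:
  [  0.94   -0.16   -0.15]
  [ -0.07    0.88   -0.04]
  [ -0.15   -0.05    0.98]
Leontief inverse L = M⁻¹:
  [  1.1080    0.2116    0.1782]
  [  0.0961    1.1574    0.0619]
  [  0.1745    0.0914    1.0508]
Total output x = L · d:
  x_0 = 1.1080·69 + 0.2116·55 + 0.1782·98 = 105.5579
  x_1 = 0.0961·69 + 1.1574·55 + 0.0619·98 = 76.3536
  x_2 = 0.1745·69 + 0.0914·55 + 1.0508·98 = 120.0524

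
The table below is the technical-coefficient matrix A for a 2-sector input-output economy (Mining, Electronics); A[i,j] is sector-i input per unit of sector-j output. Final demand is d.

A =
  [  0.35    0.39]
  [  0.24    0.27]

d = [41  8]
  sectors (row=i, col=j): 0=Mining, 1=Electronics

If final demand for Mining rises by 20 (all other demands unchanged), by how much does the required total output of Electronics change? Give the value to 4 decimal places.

Form M = I − A:
  [  0.65   -0.39]
  [ -0.24    0.73]
Leontief inverse L = M⁻¹:
  [  1.9165    1.0239]
  [  0.6301    1.7065]
Total output x = L · d:
  x_0 = 1.9165·41 + 1.0239·8 = 86.7682
  x_1 = 0.6301·41 + 1.7065·8 = 39.4854
Δx_1 = L[1,0] · Δd_0 = 0.6301 · 20 = 12.6017

12.6017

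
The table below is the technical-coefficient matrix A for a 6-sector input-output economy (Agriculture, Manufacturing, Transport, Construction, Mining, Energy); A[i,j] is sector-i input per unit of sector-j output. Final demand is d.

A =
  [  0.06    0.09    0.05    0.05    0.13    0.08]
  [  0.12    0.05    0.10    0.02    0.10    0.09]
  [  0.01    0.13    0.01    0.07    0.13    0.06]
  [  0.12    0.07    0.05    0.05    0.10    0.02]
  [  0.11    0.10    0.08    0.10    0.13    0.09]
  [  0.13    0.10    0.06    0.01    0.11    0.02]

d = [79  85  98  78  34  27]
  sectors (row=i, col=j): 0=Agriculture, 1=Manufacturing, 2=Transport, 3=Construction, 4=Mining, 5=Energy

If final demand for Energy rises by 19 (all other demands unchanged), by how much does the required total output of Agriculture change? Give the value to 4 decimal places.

2.6487

Form M = I − A:
  [  0.94   -0.09   -0.05   -0.05   -0.13   -0.08]
  [ -0.12    0.95   -0.10   -0.02   -0.10   -0.09]
  [ -0.01   -0.13    0.99   -0.07   -0.13   -0.06]
  [ -0.12   -0.07   -0.05    0.95   -0.10   -0.02]
  [ -0.11   -0.10   -0.08   -0.10    0.87   -0.09]
  [ -0.13   -0.10   -0.06   -0.01   -0.11    0.98]
Leontief inverse L = M⁻¹:
  [  1.1461    0.1700    0.1075    0.0981    0.2358    0.1394]
  [  0.2011    1.1361    0.1546    0.0697    0.2108    0.1510]
  [  0.0928    0.1983    1.0654    0.1123    0.2232    0.1138]
  [  0.1919    0.1408    0.0995    1.0943    0.1950    0.0749]
  [  0.2198    0.2046    0.1525    0.1624    1.2682    0.1659]
  [  0.2049    0.1750    0.1134    0.0564    0.2108    1.0807]
Total output x = L · d:
  x_0 = 1.1461·79 + 0.1700·85 + 0.1075·98 + 0.0981·78 + 0.2358·34 + 0.1394·27 = 134.9578
  x_1 = 0.2011·79 + 1.1361·85 + 0.1546·98 + 0.0697·78 + 0.2108·34 + 0.1510·27 = 144.2882
  x_2 = 0.0928·79 + 0.1983·85 + 1.0654·98 + 0.1123·78 + 0.2232·34 + 0.1138·27 = 148.0202
  x_3 = 0.1919·79 + 0.1408·85 + 0.0995·98 + 1.0943·78 + 0.1950·34 + 0.0749·27 = 130.8956
  x_4 = 0.2198·79 + 0.2046·85 + 0.1525·98 + 0.1624·78 + 1.2682·34 + 0.1659·27 = 109.9632
  x_5 = 0.2049·79 + 0.1750·85 + 0.1134·98 + 0.0564·78 + 0.2108·34 + 1.0807·27 = 82.9178
Δx_0 = L[0,5] · Δd_5 = 0.1394 · 19 = 2.6487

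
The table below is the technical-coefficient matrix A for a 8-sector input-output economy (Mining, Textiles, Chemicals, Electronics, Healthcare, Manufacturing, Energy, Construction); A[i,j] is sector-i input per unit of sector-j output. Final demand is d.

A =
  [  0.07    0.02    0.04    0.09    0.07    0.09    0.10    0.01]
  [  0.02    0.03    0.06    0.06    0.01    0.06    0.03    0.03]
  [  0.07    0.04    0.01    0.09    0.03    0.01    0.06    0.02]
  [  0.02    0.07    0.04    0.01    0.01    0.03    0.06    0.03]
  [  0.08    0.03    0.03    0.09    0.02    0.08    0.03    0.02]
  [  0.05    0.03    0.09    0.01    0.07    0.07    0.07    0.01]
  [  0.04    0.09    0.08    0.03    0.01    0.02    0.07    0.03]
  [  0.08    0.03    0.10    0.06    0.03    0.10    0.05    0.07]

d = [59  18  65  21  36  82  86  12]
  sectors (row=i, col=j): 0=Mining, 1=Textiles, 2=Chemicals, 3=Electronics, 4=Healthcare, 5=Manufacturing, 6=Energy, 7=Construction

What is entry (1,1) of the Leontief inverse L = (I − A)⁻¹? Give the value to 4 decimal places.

Form M = I − A:
  [  0.93   -0.02   -0.04   -0.09   -0.07   -0.09   -0.10   -0.01]
  [ -0.02    0.97   -0.06   -0.06   -0.01   -0.06   -0.03   -0.03]
  [ -0.07   -0.04    0.99   -0.09   -0.03   -0.01   -0.06   -0.02]
  [ -0.02   -0.07   -0.04    0.99   -0.01   -0.03   -0.06   -0.03]
  [ -0.08   -0.03   -0.03   -0.09    0.98   -0.08   -0.03   -0.02]
  [ -0.05   -0.03   -0.09   -0.01   -0.07    0.93   -0.07   -0.01]
  [ -0.04   -0.09   -0.08   -0.03   -0.01   -0.02    0.93   -0.03]
  [ -0.08   -0.03   -0.10   -0.06   -0.03   -0.10   -0.05    0.93]
Leontief inverse L = M⁻¹:
  [  1.1096    0.0572    0.0831    0.1281    0.0954    0.1305    0.1492    0.0280]
  [  0.0437    1.0515    0.0863    0.0830    0.0252    0.0837    0.0589    0.0423]
  [  0.0949    0.0654    1.0383    0.1163    0.0451    0.0378    0.0929    0.0336]
  [  0.0410    0.0896    0.0653    1.0329    0.0222    0.0520    0.0850    0.0418]
  [  0.1102    0.0567    0.0637    0.1193    1.0419    0.1136    0.0695    0.0341]
  [  0.0855    0.0581    0.1232    0.0467    0.0916    1.1030    0.1093    0.0243]
  [  0.0685    0.1167    0.1114    0.0625    0.0263    0.0483    1.1046    0.0456]
  [  0.1261    0.0660    0.1471    0.1051    0.0602    0.1462    0.1036    1.0915]
Total output x = L · d:
  x_0 = 1.1096·59 + 0.0572·18 + 0.0831·65 + 0.1281·21 + 0.0954·36 + 0.1305·82 + 0.1492·86 + 0.0280·12 = 101.8882
  x_1 = 0.0437·59 + 1.0515·18 + 0.0863·65 + 0.0830·21 + 0.0252·36 + 0.0837·82 + 0.0589·86 + 0.0423·12 = 42.1995
  x_2 = 0.0949·59 + 0.0654·18 + 1.0383·65 + 0.1163·21 + 0.0451·36 + 0.0378·82 + 0.0929·86 + 0.0336·12 = 89.8211
  x_3 = 0.0410·59 + 0.0896·18 + 0.0653·65 + 1.0329·21 + 0.0222·36 + 0.0520·82 + 0.0850·86 + 0.0418·12 = 42.8477
  x_4 = 0.1102·59 + 0.0567·18 + 0.0637·65 + 0.1193·21 + 1.0419·36 + 0.1136·82 + 0.0695·86 + 0.0341·12 = 67.3820
  x_5 = 0.0855·59 + 0.0581·18 + 0.1232·65 + 0.0467·21 + 0.0916·36 + 1.1030·82 + 0.1093·86 + 0.0243·12 = 118.5111
  x_6 = 0.0685·59 + 0.1167·18 + 0.1114·65 + 0.0625·21 + 0.0263·36 + 0.0483·82 + 1.1046·86 + 0.0456·12 = 115.1456
  x_7 = 0.1261·59 + 0.0660·18 + 0.1471·65 + 0.1051·21 + 0.0602·36 + 0.1462·82 + 0.1036·86 + 1.0915·12 = 56.5590

L[1,1] = 1.0515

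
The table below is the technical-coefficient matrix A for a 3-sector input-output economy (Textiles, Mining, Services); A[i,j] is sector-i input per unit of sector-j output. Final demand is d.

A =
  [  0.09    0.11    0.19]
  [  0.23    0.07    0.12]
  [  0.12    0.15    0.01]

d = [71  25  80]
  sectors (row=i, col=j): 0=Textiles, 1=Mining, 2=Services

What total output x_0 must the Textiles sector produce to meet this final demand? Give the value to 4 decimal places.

Form M = I − A:
  [  0.91   -0.11   -0.19]
  [ -0.23    0.93   -0.12]
  [ -0.12   -0.15    0.99]
Leontief inverse L = M⁻¹:
  [  1.1768    0.1791    0.2476]
  [  0.3156    1.1448    0.1993]
  [  0.1905    0.1952    1.0703]
Total output x = L · d:
  x_0 = 1.1768·71 + 0.1791·25 + 0.2476·80 = 107.8376
  x_1 = 0.3156·71 + 1.1448·25 + 0.1993·80 = 66.9741
  x_2 = 0.1905·71 + 0.1952·25 + 1.0703·80 = 104.0269

107.8376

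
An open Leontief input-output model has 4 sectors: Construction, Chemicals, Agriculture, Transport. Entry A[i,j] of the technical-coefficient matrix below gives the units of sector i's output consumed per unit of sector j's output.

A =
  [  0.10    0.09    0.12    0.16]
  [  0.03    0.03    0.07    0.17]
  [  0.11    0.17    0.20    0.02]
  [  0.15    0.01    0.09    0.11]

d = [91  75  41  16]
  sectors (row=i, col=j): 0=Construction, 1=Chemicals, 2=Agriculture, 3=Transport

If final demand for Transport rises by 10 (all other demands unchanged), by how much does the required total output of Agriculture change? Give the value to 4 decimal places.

1.1059

Form M = I − A:
  [  0.90   -0.09   -0.12   -0.16]
  [ -0.03    0.97   -0.07   -0.17]
  [ -0.11   -0.17    0.80   -0.02]
  [ -0.15   -0.01   -0.09    0.89]
Leontief inverse L = M⁻¹:
  [  1.1839    0.1507    0.2185    0.2465]
  [  0.0886    1.0645    0.1314    0.2222]
  [  0.1871    0.2485    1.3122    0.1106]
  [  0.2195    0.0625    0.1710    1.1788]
Total output x = L · d:
  x_0 = 1.1839·91 + 0.1507·75 + 0.2185·41 + 0.2465·16 = 131.9425
  x_1 = 0.0886·91 + 1.0645·75 + 0.1314·41 + 0.2222·16 = 96.8398
  x_2 = 0.1871·91 + 0.2485·75 + 1.3122·41 + 0.1106·16 = 91.2338
  x_3 = 0.2195·91 + 0.0625·75 + 0.1710·41 + 1.1788·16 = 50.5290
Δx_2 = L[2,3] · Δd_3 = 0.1106 · 10 = 1.1059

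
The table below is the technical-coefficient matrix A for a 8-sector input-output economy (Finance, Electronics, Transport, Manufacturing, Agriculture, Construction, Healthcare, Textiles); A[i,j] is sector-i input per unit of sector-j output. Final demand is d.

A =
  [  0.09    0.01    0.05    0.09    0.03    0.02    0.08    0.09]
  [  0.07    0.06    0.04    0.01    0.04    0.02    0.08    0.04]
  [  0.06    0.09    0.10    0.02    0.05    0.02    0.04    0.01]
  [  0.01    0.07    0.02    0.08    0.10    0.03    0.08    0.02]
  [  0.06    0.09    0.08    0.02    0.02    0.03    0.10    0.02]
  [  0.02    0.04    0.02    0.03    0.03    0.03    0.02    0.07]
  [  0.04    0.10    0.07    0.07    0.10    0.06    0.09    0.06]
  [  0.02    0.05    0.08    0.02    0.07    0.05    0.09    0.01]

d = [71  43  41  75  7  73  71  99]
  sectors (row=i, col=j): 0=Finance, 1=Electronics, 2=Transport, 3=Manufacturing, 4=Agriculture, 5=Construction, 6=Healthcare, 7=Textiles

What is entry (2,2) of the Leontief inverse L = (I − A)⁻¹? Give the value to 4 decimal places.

Form M = I − A:
  [  0.91   -0.01   -0.05   -0.09   -0.03   -0.02   -0.08   -0.09]
  [ -0.07    0.94   -0.04   -0.01   -0.04   -0.02   -0.08   -0.04]
  [ -0.06   -0.09    0.90   -0.02   -0.05   -0.02   -0.04   -0.01]
  [ -0.01   -0.07   -0.02    0.92   -0.10   -0.03   -0.08   -0.02]
  [ -0.06   -0.09   -0.08   -0.02    0.98   -0.03   -0.10   -0.02]
  [ -0.02   -0.04   -0.02   -0.03   -0.03    0.97   -0.02   -0.07]
  [ -0.04   -0.10   -0.07   -0.07   -0.10   -0.06    0.91   -0.06]
  [ -0.02   -0.05   -0.08   -0.02   -0.07   -0.05   -0.09    0.99]
Leontief inverse L = M⁻¹:
  [  1.1269    0.0624    0.0984    0.1298    0.0800    0.0481    0.1422    0.1222]
  [  0.1034    1.1016    0.0792    0.0381    0.0753    0.0414    0.1286    0.0677]
  [  0.0973    0.1350    1.1421    0.0465    0.0844    0.0397    0.0885    0.0367]
  [  0.0431    0.1218    0.0610    1.1100    0.1416    0.0542    0.1361    0.0468]
  [  0.0987    0.1399    0.1250    0.0516    1.0618    0.0541    0.1540    0.0515]
  [  0.0396    0.0682    0.0461    0.0468    0.0547    1.0450    0.0531    0.0860]
  [  0.0887    0.1700    0.1304    0.1107    0.1565    0.0935    1.1661    0.0989]
  [  0.0538    0.0991    0.1225    0.0468    0.1072    0.0725    0.1389    1.0369]
Total output x = L · d:
  x_0 = 1.1269·71 + 0.0624·43 + 0.0984·41 + 0.1298·75 + 0.0800·7 + 0.0481·73 + 0.1422·71 + 0.1222·99 = 122.7382
  x_1 = 0.1034·71 + 1.1016·43 + 0.0792·41 + 0.0381·75 + 0.0753·7 + 0.0414·73 + 0.1286·71 + 0.0677·99 = 80.2010
  x_2 = 0.0973·71 + 0.1350·43 + 1.1421·41 + 0.0465·75 + 0.0844·7 + 0.0397·73 + 0.0885·71 + 0.0367·99 = 76.4271
  x_3 = 0.0431·71 + 0.1218·43 + 0.0610·41 + 1.1100·75 + 0.1416·7 + 0.0542·73 + 0.1361·71 + 0.0468·99 = 113.3054
  x_4 = 0.0987·71 + 0.1399·43 + 0.1250·41 + 0.0516·75 + 1.0618·7 + 0.0541·73 + 0.1540·71 + 0.0515·99 = 49.4342
  x_5 = 0.0396·71 + 0.0682·43 + 0.0461·41 + 0.0468·75 + 0.0547·7 + 1.0450·73 + 0.0531·71 + 0.0860·99 = 100.0930
  x_6 = 0.0887·71 + 0.1700·43 + 0.1304·41 + 0.1107·75 + 0.1565·7 + 0.0935·73 + 1.1661·71 + 0.0989·99 = 127.7687
  x_7 = 0.0538·71 + 0.0991·43 + 0.1225·41 + 0.0468·75 + 0.1072·7 + 0.0725·73 + 0.1389·71 + 1.0369·99 = 135.1609

L[2,2] = 1.1421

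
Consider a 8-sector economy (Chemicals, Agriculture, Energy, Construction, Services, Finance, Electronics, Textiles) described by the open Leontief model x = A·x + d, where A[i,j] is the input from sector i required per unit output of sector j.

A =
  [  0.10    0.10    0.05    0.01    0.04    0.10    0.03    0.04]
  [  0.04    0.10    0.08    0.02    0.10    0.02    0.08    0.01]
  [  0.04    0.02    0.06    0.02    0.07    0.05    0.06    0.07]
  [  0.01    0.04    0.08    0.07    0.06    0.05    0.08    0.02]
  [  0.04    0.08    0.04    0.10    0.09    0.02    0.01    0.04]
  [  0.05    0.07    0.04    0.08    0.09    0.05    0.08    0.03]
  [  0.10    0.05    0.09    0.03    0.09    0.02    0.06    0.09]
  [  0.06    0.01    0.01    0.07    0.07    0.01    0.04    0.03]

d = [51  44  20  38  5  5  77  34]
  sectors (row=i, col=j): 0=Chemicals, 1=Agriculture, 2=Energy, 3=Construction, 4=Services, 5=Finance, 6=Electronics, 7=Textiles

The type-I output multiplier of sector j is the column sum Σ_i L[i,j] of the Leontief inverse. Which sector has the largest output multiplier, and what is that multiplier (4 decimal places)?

Form M = I − A:
  [  0.90   -0.10   -0.05   -0.01   -0.04   -0.10   -0.03   -0.04]
  [ -0.04    0.90   -0.08   -0.02   -0.10   -0.02   -0.08   -0.01]
  [ -0.04   -0.02    0.94   -0.02   -0.07   -0.05   -0.06   -0.07]
  [ -0.01   -0.04   -0.08    0.93   -0.06   -0.05   -0.08   -0.02]
  [ -0.04   -0.08   -0.04   -0.10    0.91   -0.02   -0.01   -0.04]
  [ -0.05   -0.07   -0.04   -0.08   -0.09    0.95   -0.08   -0.03]
  [ -0.10   -0.05   -0.09   -0.03   -0.09   -0.02    0.94   -0.09]
  [ -0.06   -0.01   -0.01   -0.07   -0.07   -0.01   -0.04    0.97]
Leontief inverse L = M⁻¹:
  [  1.1485    0.1569    0.0969    0.0488    0.1050    0.1364    0.0762    0.0726]
  [  0.0841    1.1516    0.1286    0.0577    0.1644    0.0494    0.1217    0.0454]
  [  0.0788    0.0587    1.0963    0.0560    0.1225    0.0758    0.0943    0.1003]
  [  0.0478    0.0810    0.1241    1.1073    0.1172    0.0771    0.1206    0.0530]
  [  0.0743    0.1254    0.0827    0.1393    1.1462    0.0480    0.0493    0.0665]
  [  0.0968    0.1245    0.0921    0.1250    0.1581    1.0836    0.1269    0.0663]
  [  0.1534    0.1049    0.1398    0.0744    0.1589    0.0576    1.1050    0.1299]
  [  0.0889    0.0427    0.0403    0.0985    0.1088    0.0323    0.0661    1.0516]
Total output x = L · d:
  x_0 = 1.1485·51 + 0.1569·44 + 0.0969·20 + 0.0488·38 + 0.1050·5 + 0.1364·5 + 0.0762·77 + 0.0726·34 = 78.8085
  x_1 = 0.0841·51 + 1.1516·44 + 0.1286·20 + 0.0577·38 + 0.1644·5 + 0.0494·5 + 0.1217·77 + 0.0454·34 = 71.7108
  x_2 = 0.0788·51 + 0.0587·44 + 1.0963·20 + 0.0560·38 + 0.1225·5 + 0.0758·5 + 0.0943·77 + 0.1003·34 = 42.3137
  x_3 = 0.0478·51 + 0.0810·44 + 0.1241·20 + 1.1073·38 + 0.1172·5 + 0.0771·5 + 0.1206·77 + 0.0530·34 = 62.6261
  x_4 = 0.0743·51 + 0.1254·44 + 0.0827·20 + 0.1393·38 + 1.1462·5 + 0.0480·5 + 0.0493·77 + 0.0665·34 = 28.2811
  x_5 = 0.0968·51 + 0.1245·44 + 0.0921·20 + 0.1250·38 + 0.1581·5 + 1.0836·5 + 0.1269·77 + 0.0663·34 = 35.2370
  x_6 = 0.1534·51 + 0.1049·44 + 0.1398·20 + 0.0744·38 + 0.1589·5 + 0.0576·5 + 1.1050·77 + 0.1299·34 = 108.6478
  x_7 = 0.0889·51 + 0.0427·44 + 0.0403·20 + 0.0985·38 + 0.1088·5 + 0.0323·5 + 0.0661·77 + 1.0516·34 = 52.5057
Output multipliers (column sums of L):
  Chemicals: 1.7726
  Agriculture: 1.8457
  Energy: 1.8008
  Construction: 1.7069
  Services: 2.0811
  Finance: 1.5602
  Electronics: 1.7601
  Textiles: 1.5856

Services (2.0811)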